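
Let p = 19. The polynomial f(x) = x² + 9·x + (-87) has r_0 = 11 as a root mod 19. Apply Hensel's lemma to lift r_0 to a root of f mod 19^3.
r_2 = 5084 (mod 6859)

Hensel: r_{i+1} = r_i − f(r_i)·(f′(r_i))^{-1} mod 19^{i+2}, f′(x) = 2x + 9. Iterate:
  r_0 = 11 (mod 19)
  r_1 = 30 (mod 361)
  r_2 = 5084 (mod 6859)
Final: r = 5084 satisfies f(r) ≡ 0 mod 19^3.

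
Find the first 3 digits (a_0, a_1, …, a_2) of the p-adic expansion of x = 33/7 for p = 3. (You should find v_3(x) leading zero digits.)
(a_0, …, a_2) = (0, 2, 2)

v_3(33/7) = 1, so a_0 = ... = a_0 = 0. Factor out: x = 3^1 · u with u = 11/7 a unit in ℤ_3. Expand u iteratively via a_{v+i} = u_i mod 3, u_{i+1} = (u_i − a_{v+i})/3:
  u_0 = 11/7;  a_1 = 2;  u_1 = (u_0 − 2)/3 = -1/7
  u_1 = -1/7;  a_2 = 2;  u_2 = (u_1 − 2)/3 = -5/7
Digits: (0, 2, 2).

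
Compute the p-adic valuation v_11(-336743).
v_11(-336743) = 4

v_11(n) is the largest exponent k such that 11^k divides n. Factor out: -336743 = -11^4 · 23. (Sign doesn't affect v_p.) So v_11(-336743) = 4.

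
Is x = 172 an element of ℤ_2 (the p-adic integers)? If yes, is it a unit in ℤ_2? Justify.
x ∈ ℤ_2 but not a unit; v_2(x) = 2 > 0

ℤ_2 = {x ∈ ℚ_2 : v_2(x) ≥ 0} and ℤ_2^× = {x ∈ ℤ_2 : v_2(x) = 0}. Here v_2(172) = v_2(num) − v_2(den) = 2; compare against these criteria.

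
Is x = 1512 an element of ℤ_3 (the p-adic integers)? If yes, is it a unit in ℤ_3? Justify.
x ∈ ℤ_3 but not a unit; v_3(x) = 3 > 0

ℤ_3 = {x ∈ ℚ_3 : v_3(x) ≥ 0} and ℤ_3^× = {x ∈ ℤ_3 : v_3(x) = 0}. Here v_3(1512) = v_3(num) − v_3(den) = 3; compare against these criteria.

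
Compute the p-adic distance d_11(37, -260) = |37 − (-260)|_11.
d_11(37, -260) = 1/11

Step 1 — x − y = 37 − (-260) = 297. Step 2 — v_11(297) = 1 (factor: 297 = (11^1 · 27); the sign does not affect v_p). Step 3 — |x − y|_11 = 11^{-1} = 1/11.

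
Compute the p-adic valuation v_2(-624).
v_2(-624) = 4

v_2(n) is the largest exponent k such that 2^k divides n. Factor out: -624 = -2^4 · 39. (Sign doesn't affect v_p.) So v_2(-624) = 4.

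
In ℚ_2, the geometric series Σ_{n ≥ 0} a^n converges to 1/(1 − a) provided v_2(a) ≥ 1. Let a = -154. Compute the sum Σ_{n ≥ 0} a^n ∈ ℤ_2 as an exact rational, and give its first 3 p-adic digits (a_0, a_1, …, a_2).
Σ a^n = 1/(1 − a) = 1/155;  first 3 digits = (1, 1, 0)

v_2(a) = 1 ≥ 1, so the series converges in ℤ_2 to 1/(1 − a) = 1/(1 − (-154)) = 1/155. Expand this rational in ℤ_2: compute digits iteratively via d_i = x_i mod 2, x_{i+1} = (x_i − d_i)/2. The first 3 digits are (1, 1, 0).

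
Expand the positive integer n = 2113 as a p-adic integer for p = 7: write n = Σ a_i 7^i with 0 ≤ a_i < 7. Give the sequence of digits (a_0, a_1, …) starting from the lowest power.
(a_0, a_1, …) = (6, 0, 1, 6)

Repeated division by 7 gives the digits low-to-high: 2113 = 6 + 1·7^2 + 6·7^3. Digit sequence: (6, 0, 1, 6).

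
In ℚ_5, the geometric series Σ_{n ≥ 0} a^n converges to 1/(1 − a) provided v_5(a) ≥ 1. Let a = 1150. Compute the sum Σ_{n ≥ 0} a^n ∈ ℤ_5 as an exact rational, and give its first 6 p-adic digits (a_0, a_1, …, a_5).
Σ a^n = 1/(1 − a) = -1/1149;  first 6 digits = (1, 0, 1, 4, 2, 3)

v_5(a) = 2 ≥ 1, so the series converges in ℤ_5 to 1/(1 − a) = 1/(1 − 1150) = -1/1149. Expand this rational in ℤ_5: compute digits iteratively via d_i = x_i mod 5, x_{i+1} = (x_i − d_i)/5. The first 6 digits are (1, 0, 1, 4, 2, 3).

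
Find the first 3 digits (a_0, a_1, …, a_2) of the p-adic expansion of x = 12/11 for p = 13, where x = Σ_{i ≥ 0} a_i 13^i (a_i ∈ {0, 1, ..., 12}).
(a_0, …, a_2) = (7, 9, 4)

v_13(12/11) = 0 (numerator and denominator both coprime to 13), so x ∈ ℤ_13^×. Compute digits iteratively via a_i = x_i mod 13, x_{i+1} = (x_i − a_i)/13, with x_0 = x:
  x_0 = 12/11;  a_0 = 7;  x_1 = (x_0 − 7)/13 = -5/11
  x_1 = -5/11;  a_1 = 9;  x_2 = (x_1 − 9)/13 = -8/11
  x_2 = -8/11;  a_2 = 4;  x_3 = (x_2 − 4)/13 = -4/11
Digits: (7, 9, 4).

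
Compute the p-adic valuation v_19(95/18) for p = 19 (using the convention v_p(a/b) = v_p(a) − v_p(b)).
v_19(95/18) = 1

Factor powers of 19 from the numerator and denominator of the reduced fraction: 95 = 19^1 · 5 and 18 = 19^0 · 18. Apply v_p(a/b) = v_p(a) − v_p(b): v_19(95/18) = 1 − 0 = 1.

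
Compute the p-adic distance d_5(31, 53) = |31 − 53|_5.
d_5(31, 53) = 1

Step 1 — x − y = 31 − 53 = -22. Step 2 — v_5(-22) = 0 (factor: -22 = −(5^0 · 22); the sign does not affect v_p). Step 3 — |x − y|_5 = 5^{0} = 1.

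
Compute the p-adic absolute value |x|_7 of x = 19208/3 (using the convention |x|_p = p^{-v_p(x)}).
|19208/3|_7 = 1/2401

Step 1 — compute v_7(x) by factoring powers of 7 out of the numerator and denominator: v_7(19208/3) = 4. Step 2 — apply |x|_p = p^{-v_p(x)} = 7^{-4} = 1/2401.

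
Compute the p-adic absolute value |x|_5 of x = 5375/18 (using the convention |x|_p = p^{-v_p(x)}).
|5375/18|_5 = 1/125

Step 1 — compute v_5(x) by factoring powers of 5 out of the numerator and denominator: v_5(5375/18) = 3. Step 2 — apply |x|_p = p^{-v_p(x)} = 5^{-3} = 1/125.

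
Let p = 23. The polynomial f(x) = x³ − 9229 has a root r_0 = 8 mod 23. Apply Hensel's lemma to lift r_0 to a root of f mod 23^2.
r_1 = 238 (mod 529)

Hensel: r_{i+1} = r_i − f(r_i)/f′(r_i) mod 23^{i+2}, where f′(x) = 3x². Iterate:
  r_0 = 8 (mod 23)
  r_1 = 238 (mod 529)
Final: r = 238 with f(r) ≡ 0 mod 23^2.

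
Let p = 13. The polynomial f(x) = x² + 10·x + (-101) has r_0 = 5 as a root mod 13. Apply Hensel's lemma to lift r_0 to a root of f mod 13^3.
r_2 = 1409 (mod 2197)

Hensel: r_{i+1} = r_i − f(r_i)·(f′(r_i))^{-1} mod 13^{i+2}, f′(x) = 2x + 10. Iterate:
  r_0 = 5 (mod 13)
  r_1 = 57 (mod 169)
  r_2 = 1409 (mod 2197)
Final: r = 1409 satisfies f(r) ≡ 0 mod 13^3.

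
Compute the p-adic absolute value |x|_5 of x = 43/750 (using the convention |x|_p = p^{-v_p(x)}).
|43/750|_5 = 125

Step 1 — compute v_5(x) by factoring powers of 5 out of the numerator and denominator: v_5(43/750) = -3. Step 2 — apply |x|_p = p^{-v_p(x)} = 5^{3} = 125.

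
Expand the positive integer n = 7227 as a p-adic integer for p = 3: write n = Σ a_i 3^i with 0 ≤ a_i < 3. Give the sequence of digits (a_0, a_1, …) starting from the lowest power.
(a_0, a_1, …) = (0, 0, 2, 0, 2, 2, 0, 0, 1)

Repeated division by 3 gives the digits low-to-high: 7227 = 2·3^2 + 2·3^4 + 2·3^5 + 1·3^8. Digit sequence: (0, 0, 2, 0, 2, 2, 0, 0, 1).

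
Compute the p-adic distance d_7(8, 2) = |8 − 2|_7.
d_7(8, 2) = 1

Step 1 — x − y = 8 − 2 = 6. Step 2 — v_7(6) = 0 (factor: 6 = (7^0 · 6); the sign does not affect v_p). Step 3 — |x − y|_7 = 7^{0} = 1.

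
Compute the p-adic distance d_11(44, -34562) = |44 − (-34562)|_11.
d_11(44, -34562) = 1/1331

Step 1 — x − y = 44 − (-34562) = 34606. Step 2 — v_11(34606) = 3 (factor: 34606 = (11^3 · 26); the sign does not affect v_p). Step 3 — |x − y|_11 = 11^{-3} = 1/1331.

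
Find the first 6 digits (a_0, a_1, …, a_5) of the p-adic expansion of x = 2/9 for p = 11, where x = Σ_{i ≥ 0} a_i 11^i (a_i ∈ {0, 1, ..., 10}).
(a_0, …, a_5) = (10, 4, 2, 1, 6, 8)

v_11(2/9) = 0 (numerator and denominator both coprime to 11), so x ∈ ℤ_11^×. Compute digits iteratively via a_i = x_i mod 11, x_{i+1} = (x_i − a_i)/11, with x_0 = x:
  x_0 = 2/9;  a_0 = 10;  x_1 = (x_0 − 10)/11 = -8/9
  x_1 = -8/9;  a_1 = 4;  x_2 = (x_1 − 4)/11 = -4/9
  x_2 = -4/9;  a_2 = 2;  x_3 = (x_2 − 2)/11 = -2/9
  x_3 = -2/9;  a_3 = 1;  x_4 = (x_3 − 1)/11 = -1/9
  x_4 = -1/9;  a_4 = 6;  x_5 = (x_4 − 6)/11 = -5/9
  x_5 = -5/9;  a_5 = 8;  x_6 = (x_5 − 8)/11 = -7/9
Digits: (10, 4, 2, 1, 6, 8).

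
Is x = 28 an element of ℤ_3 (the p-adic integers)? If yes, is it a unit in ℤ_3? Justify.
x ∈ ℤ_3^× (unit); v_3(x) = 0

ℤ_3 = {x ∈ ℚ_3 : v_3(x) ≥ 0} and ℤ_3^× = {x ∈ ℤ_3 : v_3(x) = 0}. Here v_3(28) = v_3(num) − v_3(den) = 0; compare against these criteria.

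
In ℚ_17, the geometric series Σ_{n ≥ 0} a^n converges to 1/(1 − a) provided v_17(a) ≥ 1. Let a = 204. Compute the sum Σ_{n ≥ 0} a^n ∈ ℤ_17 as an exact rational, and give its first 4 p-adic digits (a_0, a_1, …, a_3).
Σ a^n = 1/(1 − a) = -1/203;  first 4 digits = (1, 12, 8, 2)

v_17(a) = 1 ≥ 1, so the series converges in ℤ_17 to 1/(1 − a) = 1/(1 − 204) = -1/203. Expand this rational in ℤ_17: compute digits iteratively via d_i = x_i mod 17, x_{i+1} = (x_i − d_i)/17. The first 4 digits are (1, 12, 8, 2).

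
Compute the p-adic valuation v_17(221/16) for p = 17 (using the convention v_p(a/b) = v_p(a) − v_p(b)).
v_17(221/16) = 1

Factor powers of 17 from the numerator and denominator of the reduced fraction: 221 = 17^1 · 13 and 16 = 17^0 · 16. Apply v_p(a/b) = v_p(a) − v_p(b): v_17(221/16) = 1 − 0 = 1.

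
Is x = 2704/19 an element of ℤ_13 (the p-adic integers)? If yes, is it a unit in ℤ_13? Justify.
x ∈ ℤ_13 but not a unit; v_13(x) = 2 > 0

ℤ_13 = {x ∈ ℚ_13 : v_13(x) ≥ 0} and ℤ_13^× = {x ∈ ℤ_13 : v_13(x) = 0}. Here v_13(2704/19) = v_13(num) − v_13(den) = 2; compare against these criteria.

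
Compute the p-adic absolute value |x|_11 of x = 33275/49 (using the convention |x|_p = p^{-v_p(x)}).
|33275/49|_11 = 1/1331

Step 1 — compute v_11(x) by factoring powers of 11 out of the numerator and denominator: v_11(33275/49) = 3. Step 2 — apply |x|_p = p^{-v_p(x)} = 11^{-3} = 1/1331.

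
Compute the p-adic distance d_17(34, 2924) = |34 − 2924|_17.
d_17(34, 2924) = 1/289

Step 1 — x − y = 34 − 2924 = -2890. Step 2 — v_17(-2890) = 2 (factor: -2890 = −(17^2 · 10); the sign does not affect v_p). Step 3 — |x − y|_17 = 17^{-2} = 1/289.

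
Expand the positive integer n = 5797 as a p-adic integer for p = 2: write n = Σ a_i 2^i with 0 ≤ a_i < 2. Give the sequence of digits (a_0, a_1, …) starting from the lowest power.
(a_0, a_1, …) = (1, 0, 1, 0, 0, 1, 0, 1, 0, 1, 1, 0, 1)

Repeated division by 2 gives the digits low-to-high: 5797 = 1 + 1·2^2 + 1·2^5 + 1·2^7 + 1·2^9 + 1·2^10 + 1·2^12. Digit sequence: (1, 0, 1, 0, 0, 1, 0, 1, 0, 1, 1, 0, 1).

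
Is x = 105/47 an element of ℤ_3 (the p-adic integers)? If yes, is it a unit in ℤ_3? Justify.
x ∈ ℤ_3 but not a unit; v_3(x) = 1 > 0

ℤ_3 = {x ∈ ℚ_3 : v_3(x) ≥ 0} and ℤ_3^× = {x ∈ ℤ_3 : v_3(x) = 0}. Here v_3(105/47) = v_3(num) − v_3(den) = 1; compare against these criteria.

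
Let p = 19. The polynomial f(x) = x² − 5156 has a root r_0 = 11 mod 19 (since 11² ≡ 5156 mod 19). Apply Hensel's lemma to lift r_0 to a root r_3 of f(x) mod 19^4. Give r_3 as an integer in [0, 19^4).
r_3 = 124670 (mod 130321)

Hensel's recurrence: r_{i+1} = r_i − f(r_i)·(f′(r_i))^{-1} mod 19^{i+2}, with f′(x) = 2x. Iterate:
  r_0 = 11 (mod 19)
  r_1 = 125 (mod 361)
  r_2 = 1208 (mod 6859)
  r_3 = 124670 (mod 130321)
Final: r_3 = 124670, and one checks f(r_3) ≡ 0 mod 19^4.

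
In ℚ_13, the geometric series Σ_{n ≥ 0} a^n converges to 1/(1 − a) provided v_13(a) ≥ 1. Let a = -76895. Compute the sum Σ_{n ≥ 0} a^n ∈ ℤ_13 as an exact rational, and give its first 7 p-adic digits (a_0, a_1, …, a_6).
Σ a^n = 1/(1 − a) = 1/76896;  first 7 digits = (1, 0, 0, 4, 10, 12, 2)

v_13(a) = 3 ≥ 1, so the series converges in ℤ_13 to 1/(1 − a) = 1/(1 − (-76895)) = 1/76896. Expand this rational in ℤ_13: compute digits iteratively via d_i = x_i mod 13, x_{i+1} = (x_i − d_i)/13. The first 7 digits are (1, 0, 0, 4, 10, 12, 2).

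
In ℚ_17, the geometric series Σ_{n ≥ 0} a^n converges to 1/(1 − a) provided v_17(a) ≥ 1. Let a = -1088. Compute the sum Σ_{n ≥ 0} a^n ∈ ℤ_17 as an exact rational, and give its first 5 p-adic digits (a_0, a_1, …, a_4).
Σ a^n = 1/(1 − a) = 1/1089;  first 5 digits = (1, 4, 12, 15, 13)

v_17(a) = 1 ≥ 1, so the series converges in ℤ_17 to 1/(1 − a) = 1/(1 − (-1088)) = 1/1089. Expand this rational in ℤ_17: compute digits iteratively via d_i = x_i mod 17, x_{i+1} = (x_i − d_i)/17. The first 5 digits are (1, 4, 12, 15, 13).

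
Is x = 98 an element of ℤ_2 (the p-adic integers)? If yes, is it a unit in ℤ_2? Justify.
x ∈ ℤ_2 but not a unit; v_2(x) = 1 > 0

ℤ_2 = {x ∈ ℚ_2 : v_2(x) ≥ 0} and ℤ_2^× = {x ∈ ℤ_2 : v_2(x) = 0}. Here v_2(98) = v_2(num) − v_2(den) = 1; compare against these criteria.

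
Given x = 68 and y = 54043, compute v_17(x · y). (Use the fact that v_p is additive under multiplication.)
v_17(3674924) = 4

v_p(x) = 1 (factor: 68 = 17^1 · 4); v_p(y) = 3 (factor: 54043 = 17^3 · 11). Additivity: v_p(xy) = v_p(x) + v_p(y) = 1 + 3 = 4. (Direct check: xy = 3674924 = 17^4 · (44).)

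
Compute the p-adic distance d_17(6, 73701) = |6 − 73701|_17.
d_17(6, 73701) = 1/4913

Step 1 — x − y = 6 − 73701 = -73695. Step 2 — v_17(-73695) = 3 (factor: -73695 = −(17^3 · 15); the sign does not affect v_p). Step 3 — |x − y|_17 = 17^{-3} = 1/4913.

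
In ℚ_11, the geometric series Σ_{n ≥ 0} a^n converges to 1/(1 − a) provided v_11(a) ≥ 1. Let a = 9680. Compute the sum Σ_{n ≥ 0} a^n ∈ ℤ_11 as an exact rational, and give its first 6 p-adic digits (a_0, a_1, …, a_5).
Σ a^n = 1/(1 − a) = -1/9679;  first 6 digits = (1, 0, 3, 7, 9, 9)

v_11(a) = 2 ≥ 1, so the series converges in ℤ_11 to 1/(1 − a) = 1/(1 − 9680) = -1/9679. Expand this rational in ℤ_11: compute digits iteratively via d_i = x_i mod 11, x_{i+1} = (x_i − d_i)/11. The first 6 digits are (1, 0, 3, 7, 9, 9).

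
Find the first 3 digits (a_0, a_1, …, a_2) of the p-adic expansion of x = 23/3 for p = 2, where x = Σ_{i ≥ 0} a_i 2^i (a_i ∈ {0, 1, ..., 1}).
(a_0, …, a_2) = (1, 0, 1)

v_2(23/3) = 0 (numerator and denominator both coprime to 2), so x ∈ ℤ_2^×. Compute digits iteratively via a_i = x_i mod 2, x_{i+1} = (x_i − a_i)/2, with x_0 = x:
  x_0 = 23/3;  a_0 = 1;  x_1 = (x_0 − 1)/2 = 10/3
  x_1 = 10/3;  a_1 = 0;  x_2 = (x_1 − 0)/2 = 5/3
  x_2 = 5/3;  a_2 = 1;  x_3 = (x_2 − 1)/2 = 1/3
Digits: (1, 0, 1).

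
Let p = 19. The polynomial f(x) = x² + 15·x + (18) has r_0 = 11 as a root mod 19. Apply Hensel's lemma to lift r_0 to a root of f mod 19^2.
r_1 = 315 (mod 361)

Hensel: r_{i+1} = r_i − f(r_i)·(f′(r_i))^{-1} mod 19^{i+2}, f′(x) = 2x + 15. Iterate:
  r_0 = 11 (mod 19)
  r_1 = 315 (mod 361)
Final: r = 315 satisfies f(r) ≡ 0 mod 19^2.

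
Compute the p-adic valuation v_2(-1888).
v_2(-1888) = 5

v_2(n) is the largest exponent k such that 2^k divides n. Factor out: -1888 = -2^5 · 59. (Sign doesn't affect v_p.) So v_2(-1888) = 5.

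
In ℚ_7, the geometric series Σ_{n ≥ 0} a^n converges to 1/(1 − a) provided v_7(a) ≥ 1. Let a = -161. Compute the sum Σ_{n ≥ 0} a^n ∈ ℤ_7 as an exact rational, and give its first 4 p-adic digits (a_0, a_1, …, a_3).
Σ a^n = 1/(1 − a) = 1/162;  first 4 digits = (1, 5, 0, 4)

v_7(a) = 1 ≥ 1, so the series converges in ℤ_7 to 1/(1 − a) = 1/(1 − (-161)) = 1/162. Expand this rational in ℤ_7: compute digits iteratively via d_i = x_i mod 7, x_{i+1} = (x_i − d_i)/7. The first 4 digits are (1, 5, 0, 4).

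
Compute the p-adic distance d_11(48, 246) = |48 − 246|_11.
d_11(48, 246) = 1/11

Step 1 — x − y = 48 − 246 = -198. Step 2 — v_11(-198) = 1 (factor: -198 = −(11^1 · 18); the sign does not affect v_p). Step 3 — |x − y|_11 = 11^{-1} = 1/11.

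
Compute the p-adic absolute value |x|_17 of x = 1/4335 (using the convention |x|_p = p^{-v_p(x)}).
|1/4335|_17 = 289

Step 1 — compute v_17(x) by factoring powers of 17 out of the numerator and denominator: v_17(1/4335) = -2. Step 2 — apply |x|_p = p^{-v_p(x)} = 17^{2} = 289.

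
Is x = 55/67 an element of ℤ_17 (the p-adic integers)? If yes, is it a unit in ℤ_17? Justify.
x ∈ ℤ_17^× (unit); v_17(x) = 0

ℤ_17 = {x ∈ ℚ_17 : v_17(x) ≥ 0} and ℤ_17^× = {x ∈ ℤ_17 : v_17(x) = 0}. Here v_17(55/67) = v_17(num) − v_17(den) = 0; compare against these criteria.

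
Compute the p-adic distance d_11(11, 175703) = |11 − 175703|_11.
d_11(11, 175703) = 1/14641

Step 1 — x − y = 11 − 175703 = -175692. Step 2 — v_11(-175692) = 4 (factor: -175692 = −(11^4 · 12); the sign does not affect v_p). Step 3 — |x − y|_11 = 11^{-4} = 1/14641.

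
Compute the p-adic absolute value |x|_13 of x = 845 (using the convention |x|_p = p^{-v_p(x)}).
|845|_13 = 1/169

Step 1 — compute v_13(x) by factoring powers of 13 out of the numerator and denominator: v_13(845) = 2. Step 2 — apply |x|_p = p^{-v_p(x)} = 13^{-2} = 1/169.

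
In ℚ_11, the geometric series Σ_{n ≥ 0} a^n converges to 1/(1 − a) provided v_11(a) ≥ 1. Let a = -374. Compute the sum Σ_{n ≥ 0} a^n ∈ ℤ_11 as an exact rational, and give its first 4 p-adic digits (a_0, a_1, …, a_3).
Σ a^n = 1/(1 − a) = 1/375;  first 4 digits = (1, 10, 8, 4)

v_11(a) = 1 ≥ 1, so the series converges in ℤ_11 to 1/(1 − a) = 1/(1 − (-374)) = 1/375. Expand this rational in ℤ_11: compute digits iteratively via d_i = x_i mod 11, x_{i+1} = (x_i − d_i)/11. The first 4 digits are (1, 10, 8, 4).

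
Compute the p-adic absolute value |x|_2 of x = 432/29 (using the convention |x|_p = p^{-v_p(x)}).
|432/29|_2 = 1/16

Step 1 — compute v_2(x) by factoring powers of 2 out of the numerator and denominator: v_2(432/29) = 4. Step 2 — apply |x|_p = p^{-v_p(x)} = 2^{-4} = 1/16.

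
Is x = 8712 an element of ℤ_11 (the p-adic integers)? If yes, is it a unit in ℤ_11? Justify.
x ∈ ℤ_11 but not a unit; v_11(x) = 2 > 0

ℤ_11 = {x ∈ ℚ_11 : v_11(x) ≥ 0} and ℤ_11^× = {x ∈ ℤ_11 : v_11(x) = 0}. Here v_11(8712) = v_11(num) − v_11(den) = 2; compare against these criteria.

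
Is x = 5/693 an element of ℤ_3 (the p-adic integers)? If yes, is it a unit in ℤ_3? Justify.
x ∉ ℤ_3 (v_3(x) = -2 < 0)

ℤ_3 = {x ∈ ℚ_3 : v_3(x) ≥ 0} and ℤ_3^× = {x ∈ ℤ_3 : v_3(x) = 0}. Here v_3(5/693) = v_3(num) − v_3(den) = -2; compare against these criteria.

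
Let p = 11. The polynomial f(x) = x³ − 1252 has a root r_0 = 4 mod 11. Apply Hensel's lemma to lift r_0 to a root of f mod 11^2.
r_1 = 59 (mod 121)

Hensel: r_{i+1} = r_i − f(r_i)/f′(r_i) mod 11^{i+2}, where f′(x) = 3x². Iterate:
  r_0 = 4 (mod 11)
  r_1 = 59 (mod 121)
Final: r = 59 with f(r) ≡ 0 mod 11^2.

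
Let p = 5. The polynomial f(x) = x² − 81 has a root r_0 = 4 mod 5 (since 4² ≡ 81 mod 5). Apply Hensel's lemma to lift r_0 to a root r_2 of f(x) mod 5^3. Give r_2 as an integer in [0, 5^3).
r_2 = 9 (mod 125)

Hensel's recurrence: r_{i+1} = r_i − f(r_i)·(f′(r_i))^{-1} mod 5^{i+2}, with f′(x) = 2x. Iterate:
  r_0 = 4 (mod 5)
  r_1 = 9 (mod 25)
  r_2 = 9 (mod 125)
Final: r_2 = 9, and one checks f(r_2) ≡ 0 mod 5^3.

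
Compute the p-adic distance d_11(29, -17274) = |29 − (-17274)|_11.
d_11(29, -17274) = 1/1331

Step 1 — x − y = 29 − (-17274) = 17303. Step 2 — v_11(17303) = 3 (factor: 17303 = (11^3 · 13); the sign does not affect v_p). Step 3 — |x − y|_11 = 11^{-3} = 1/1331.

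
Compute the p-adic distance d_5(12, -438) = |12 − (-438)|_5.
d_5(12, -438) = 1/25

Step 1 — x − y = 12 − (-438) = 450. Step 2 — v_5(450) = 2 (factor: 450 = (5^2 · 18); the sign does not affect v_p). Step 3 — |x − y|_5 = 5^{-2} = 1/25.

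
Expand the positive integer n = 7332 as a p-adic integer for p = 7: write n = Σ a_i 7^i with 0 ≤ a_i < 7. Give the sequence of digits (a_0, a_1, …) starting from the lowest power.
(a_0, a_1, …) = (3, 4, 2, 0, 3)

Repeated division by 7 gives the digits low-to-high: 7332 = 3 + 4·7^1 + 2·7^2 + 3·7^4. Digit sequence: (3, 4, 2, 0, 3).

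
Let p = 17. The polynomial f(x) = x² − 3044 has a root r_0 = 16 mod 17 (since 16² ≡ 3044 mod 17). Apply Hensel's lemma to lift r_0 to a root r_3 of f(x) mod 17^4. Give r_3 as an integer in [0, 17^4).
r_3 = 8159 (mod 83521)

Hensel's recurrence: r_{i+1} = r_i − f(r_i)·(f′(r_i))^{-1} mod 17^{i+2}, with f′(x) = 2x. Iterate:
  r_0 = 16 (mod 17)
  r_1 = 67 (mod 289)
  r_2 = 3246 (mod 4913)
  r_3 = 8159 (mod 83521)
Final: r_3 = 8159, and one checks f(r_3) ≡ 0 mod 17^4.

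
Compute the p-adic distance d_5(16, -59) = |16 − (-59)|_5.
d_5(16, -59) = 1/25

Step 1 — x − y = 16 − (-59) = 75. Step 2 — v_5(75) = 2 (factor: 75 = (5^2 · 3); the sign does not affect v_p). Step 3 — |x − y|_5 = 5^{-2} = 1/25.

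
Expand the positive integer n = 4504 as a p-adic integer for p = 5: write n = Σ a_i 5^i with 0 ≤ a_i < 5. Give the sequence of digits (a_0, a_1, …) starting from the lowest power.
(a_0, a_1, …) = (4, 0, 0, 1, 2, 1)

Repeated division by 5 gives the digits low-to-high: 4504 = 4 + 1·5^3 + 2·5^4 + 1·5^5. Digit sequence: (4, 0, 0, 1, 2, 1).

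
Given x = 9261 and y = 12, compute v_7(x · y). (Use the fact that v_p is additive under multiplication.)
v_7(111132) = 3

v_p(x) = 3 (factor: 9261 = 7^3 · 27); v_p(y) = 0 (factor: 12 = 7^0 · 12). Additivity: v_p(xy) = v_p(x) + v_p(y) = 3 + 0 = 3. (Direct check: xy = 111132 = 7^3 · (324).)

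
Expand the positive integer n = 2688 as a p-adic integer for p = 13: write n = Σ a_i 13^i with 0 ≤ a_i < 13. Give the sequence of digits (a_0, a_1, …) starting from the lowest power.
(a_0, a_1, …) = (10, 11, 2, 1)

Repeated division by 13 gives the digits low-to-high: 2688 = 10 + 11·13^1 + 2·13^2 + 1·13^3. Digit sequence: (10, 11, 2, 1).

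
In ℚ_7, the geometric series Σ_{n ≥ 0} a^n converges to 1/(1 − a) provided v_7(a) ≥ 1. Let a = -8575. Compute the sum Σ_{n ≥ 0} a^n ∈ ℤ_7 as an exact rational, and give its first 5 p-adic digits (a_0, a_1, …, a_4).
Σ a^n = 1/(1 − a) = 1/8576;  first 5 digits = (1, 0, 0, 3, 3)

v_7(a) = 3 ≥ 1, so the series converges in ℤ_7 to 1/(1 − a) = 1/(1 − (-8575)) = 1/8576. Expand this rational in ℤ_7: compute digits iteratively via d_i = x_i mod 7, x_{i+1} = (x_i − d_i)/7. The first 5 digits are (1, 0, 0, 3, 3).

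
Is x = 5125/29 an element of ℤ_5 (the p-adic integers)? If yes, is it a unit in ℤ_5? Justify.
x ∈ ℤ_5 but not a unit; v_5(x) = 3 > 0

ℤ_5 = {x ∈ ℚ_5 : v_5(x) ≥ 0} and ℤ_5^× = {x ∈ ℤ_5 : v_5(x) = 0}. Here v_5(5125/29) = v_5(num) − v_5(den) = 3; compare against these criteria.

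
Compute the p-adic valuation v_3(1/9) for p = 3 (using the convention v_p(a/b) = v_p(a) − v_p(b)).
v_3(1/9) = -2

Factor powers of 3 from the numerator and denominator of the reduced fraction: 1 = 3^0 · 1 and 9 = 3^2 · 1. Apply v_p(a/b) = v_p(a) − v_p(b): v_3(1/9) = 0 − 2 = -2.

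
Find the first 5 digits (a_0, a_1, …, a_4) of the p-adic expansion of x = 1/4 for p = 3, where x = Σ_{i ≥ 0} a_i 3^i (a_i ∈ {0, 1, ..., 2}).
(a_0, …, a_4) = (1, 2, 0, 2, 0)

v_3(1/4) = 0 (numerator and denominator both coprime to 3), so x ∈ ℤ_3^×. Compute digits iteratively via a_i = x_i mod 3, x_{i+1} = (x_i − a_i)/3, with x_0 = x:
  x_0 = 1/4;  a_0 = 1;  x_1 = (x_0 − 1)/3 = -1/4
  x_1 = -1/4;  a_1 = 2;  x_2 = (x_1 − 2)/3 = -3/4
  x_2 = -3/4;  a_2 = 0;  x_3 = (x_2 − 0)/3 = -1/4
  x_3 = -1/4;  a_3 = 2;  x_4 = (x_3 − 2)/3 = -3/4
  x_4 = -3/4;  a_4 = 0;  x_5 = (x_4 − 0)/3 = -1/4
Digits: (1, 2, 0, 2, 0).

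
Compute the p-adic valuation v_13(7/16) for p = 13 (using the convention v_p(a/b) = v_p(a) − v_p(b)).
v_13(7/16) = 0

Factor powers of 13 from the numerator and denominator of the reduced fraction: 7 = 13^0 · 7 and 16 = 13^0 · 16. Apply v_p(a/b) = v_p(a) − v_p(b): v_13(7/16) = 0 − 0 = 0.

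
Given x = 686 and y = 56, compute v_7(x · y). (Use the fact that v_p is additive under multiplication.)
v_7(38416) = 4

v_p(x) = 3 (factor: 686 = 7^3 · 2); v_p(y) = 1 (factor: 56 = 7^1 · 8). Additivity: v_p(xy) = v_p(x) + v_p(y) = 3 + 1 = 4. (Direct check: xy = 38416 = 7^4 · (16).)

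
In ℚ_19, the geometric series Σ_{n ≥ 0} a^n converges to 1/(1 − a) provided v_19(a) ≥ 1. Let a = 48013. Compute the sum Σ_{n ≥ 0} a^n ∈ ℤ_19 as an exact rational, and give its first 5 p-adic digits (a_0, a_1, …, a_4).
Σ a^n = 1/(1 − a) = -1/48012;  first 5 digits = (1, 0, 0, 7, 0)

v_19(a) = 3 ≥ 1, so the series converges in ℤ_19 to 1/(1 − a) = 1/(1 − 48013) = -1/48012. Expand this rational in ℤ_19: compute digits iteratively via d_i = x_i mod 19, x_{i+1} = (x_i − d_i)/19. The first 5 digits are (1, 0, 0, 7, 0).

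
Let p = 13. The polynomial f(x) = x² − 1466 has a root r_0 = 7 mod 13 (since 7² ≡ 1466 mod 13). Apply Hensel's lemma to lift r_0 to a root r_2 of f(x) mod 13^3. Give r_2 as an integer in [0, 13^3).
r_2 = 748 (mod 2197)

Hensel's recurrence: r_{i+1} = r_i − f(r_i)·(f′(r_i))^{-1} mod 13^{i+2}, with f′(x) = 2x. Iterate:
  r_0 = 7 (mod 13)
  r_1 = 72 (mod 169)
  r_2 = 748 (mod 2197)
Final: r_2 = 748, and one checks f(r_2) ≡ 0 mod 13^3.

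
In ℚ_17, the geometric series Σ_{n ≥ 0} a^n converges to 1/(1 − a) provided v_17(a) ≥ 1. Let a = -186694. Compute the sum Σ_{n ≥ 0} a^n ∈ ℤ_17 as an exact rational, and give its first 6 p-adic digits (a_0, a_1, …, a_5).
Σ a^n = 1/(1 − a) = 1/186695;  first 6 digits = (1, 0, 0, 13, 14, 16)

v_17(a) = 3 ≥ 1, so the series converges in ℤ_17 to 1/(1 − a) = 1/(1 − (-186694)) = 1/186695. Expand this rational in ℤ_17: compute digits iteratively via d_i = x_i mod 17, x_{i+1} = (x_i − d_i)/17. The first 6 digits are (1, 0, 0, 13, 14, 16).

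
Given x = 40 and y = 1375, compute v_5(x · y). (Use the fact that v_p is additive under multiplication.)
v_5(55000) = 4

v_p(x) = 1 (factor: 40 = 5^1 · 8); v_p(y) = 3 (factor: 1375 = 5^3 · 11). Additivity: v_p(xy) = v_p(x) + v_p(y) = 1 + 3 = 4. (Direct check: xy = 55000 = 5^4 · (88).)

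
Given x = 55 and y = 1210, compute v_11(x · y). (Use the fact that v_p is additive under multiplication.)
v_11(66550) = 3

v_p(x) = 1 (factor: 55 = 11^1 · 5); v_p(y) = 2 (factor: 1210 = 11^2 · 10). Additivity: v_p(xy) = v_p(x) + v_p(y) = 1 + 2 = 3. (Direct check: xy = 66550 = 11^3 · (50).)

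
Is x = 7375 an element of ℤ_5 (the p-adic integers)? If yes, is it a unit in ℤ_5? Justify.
x ∈ ℤ_5 but not a unit; v_5(x) = 3 > 0

ℤ_5 = {x ∈ ℚ_5 : v_5(x) ≥ 0} and ℤ_5^× = {x ∈ ℤ_5 : v_5(x) = 0}. Here v_5(7375) = v_5(num) − v_5(den) = 3; compare against these criteria.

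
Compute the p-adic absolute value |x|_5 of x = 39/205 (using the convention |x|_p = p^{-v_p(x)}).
|39/205|_5 = 5

Step 1 — compute v_5(x) by factoring powers of 5 out of the numerator and denominator: v_5(39/205) = -1. Step 2 — apply |x|_p = p^{-v_p(x)} = 5^{1} = 5.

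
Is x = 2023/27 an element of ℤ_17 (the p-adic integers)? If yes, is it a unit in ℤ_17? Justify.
x ∈ ℤ_17 but not a unit; v_17(x) = 2 > 0

ℤ_17 = {x ∈ ℚ_17 : v_17(x) ≥ 0} and ℤ_17^× = {x ∈ ℤ_17 : v_17(x) = 0}. Here v_17(2023/27) = v_17(num) − v_17(den) = 2; compare against these criteria.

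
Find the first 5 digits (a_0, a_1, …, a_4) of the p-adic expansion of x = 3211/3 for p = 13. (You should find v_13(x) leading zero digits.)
(a_0, …, a_4) = (0, 0, 2, 9, 8)

v_13(3211/3) = 2, so a_0 = ... = a_1 = 0. Factor out: x = 13^2 · u with u = 19/3 a unit in ℤ_13. Expand u iteratively via a_{v+i} = u_i mod 13, u_{i+1} = (u_i − a_{v+i})/13:
  u_0 = 19/3;  a_2 = 2;  u_1 = (u_0 − 2)/13 = 1/3
  u_1 = 1/3;  a_3 = 9;  u_2 = (u_1 − 9)/13 = -2/3
  u_2 = -2/3;  a_4 = 8;  u_3 = (u_2 − 8)/13 = -2/3
Digits: (0, 0, 2, 9, 8).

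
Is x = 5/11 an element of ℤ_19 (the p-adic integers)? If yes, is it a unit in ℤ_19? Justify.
x ∈ ℤ_19^× (unit); v_19(x) = 0

ℤ_19 = {x ∈ ℚ_19 : v_19(x) ≥ 0} and ℤ_19^× = {x ∈ ℤ_19 : v_19(x) = 0}. Here v_19(5/11) = v_19(num) − v_19(den) = 0; compare against these criteria.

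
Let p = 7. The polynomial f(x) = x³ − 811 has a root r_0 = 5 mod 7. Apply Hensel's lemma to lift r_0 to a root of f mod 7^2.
r_1 = 5 (mod 49)

Hensel: r_{i+1} = r_i − f(r_i)/f′(r_i) mod 7^{i+2}, where f′(x) = 3x². Iterate:
  r_0 = 5 (mod 7)
  r_1 = 5 (mod 49)
Final: r = 5 with f(r) ≡ 0 mod 7^2.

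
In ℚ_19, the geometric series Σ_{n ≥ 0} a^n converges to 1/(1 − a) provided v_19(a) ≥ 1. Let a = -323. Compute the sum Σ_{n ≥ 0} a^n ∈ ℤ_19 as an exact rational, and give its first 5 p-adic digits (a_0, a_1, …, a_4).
Σ a^n = 1/(1 − a) = 1/324;  first 5 digits = (1, 2, 3, 4, 5)

v_19(a) = 1 ≥ 1, so the series converges in ℤ_19 to 1/(1 − a) = 1/(1 − (-323)) = 1/324. Expand this rational in ℤ_19: compute digits iteratively via d_i = x_i mod 19, x_{i+1} = (x_i − d_i)/19. The first 5 digits are (1, 2, 3, 4, 5).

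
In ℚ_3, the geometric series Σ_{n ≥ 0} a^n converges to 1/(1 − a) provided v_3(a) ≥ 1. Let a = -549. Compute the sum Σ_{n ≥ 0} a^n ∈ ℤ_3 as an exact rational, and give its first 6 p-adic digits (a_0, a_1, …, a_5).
Σ a^n = 1/(1 − a) = 1/550;  first 6 digits = (1, 0, 2, 0, 0, 2)

v_3(a) = 2 ≥ 1, so the series converges in ℤ_3 to 1/(1 − a) = 1/(1 − (-549)) = 1/550. Expand this rational in ℤ_3: compute digits iteratively via d_i = x_i mod 3, x_{i+1} = (x_i − d_i)/3. The first 6 digits are (1, 0, 2, 0, 0, 2).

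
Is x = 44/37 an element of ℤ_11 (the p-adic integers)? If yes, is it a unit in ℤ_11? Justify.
x ∈ ℤ_11 but not a unit; v_11(x) = 1 > 0

ℤ_11 = {x ∈ ℚ_11 : v_11(x) ≥ 0} and ℤ_11^× = {x ∈ ℤ_11 : v_11(x) = 0}. Here v_11(44/37) = v_11(num) − v_11(den) = 1; compare against these criteria.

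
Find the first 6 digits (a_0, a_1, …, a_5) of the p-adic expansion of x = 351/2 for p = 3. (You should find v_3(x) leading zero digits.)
(a_0, …, a_5) = (0, 0, 0, 2, 0, 2)

v_3(351/2) = 3, so a_0 = ... = a_2 = 0. Factor out: x = 3^3 · u with u = 13/2 a unit in ℤ_3. Expand u iteratively via a_{v+i} = u_i mod 3, u_{i+1} = (u_i − a_{v+i})/3:
  u_0 = 13/2;  a_3 = 2;  u_1 = (u_0 − 2)/3 = 3/2
  u_1 = 3/2;  a_4 = 0;  u_2 = (u_1 − 0)/3 = 1/2
  u_2 = 1/2;  a_5 = 2;  u_3 = (u_2 − 2)/3 = -1/2
Digits: (0, 0, 0, 2, 0, 2).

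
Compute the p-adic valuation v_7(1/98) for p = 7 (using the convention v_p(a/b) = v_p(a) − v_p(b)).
v_7(1/98) = -2

Factor powers of 7 from the numerator and denominator of the reduced fraction: 1 = 7^0 · 1 and 98 = 7^2 · 2. Apply v_p(a/b) = v_p(a) − v_p(b): v_7(1/98) = 0 − 2 = -2.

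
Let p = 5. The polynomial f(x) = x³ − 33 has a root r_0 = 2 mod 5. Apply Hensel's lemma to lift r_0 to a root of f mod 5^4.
r_3 = 577 (mod 625)

Hensel: r_{i+1} = r_i − f(r_i)/f′(r_i) mod 5^{i+2}, where f′(x) = 3x². Iterate:
  r_0 = 2 (mod 5)
  r_1 = 2 (mod 25)
  r_2 = 77 (mod 125)
  r_3 = 577 (mod 625)
Final: r = 577 with f(r) ≡ 0 mod 5^4.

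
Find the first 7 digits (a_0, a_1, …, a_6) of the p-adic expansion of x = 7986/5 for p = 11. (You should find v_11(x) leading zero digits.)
(a_0, …, a_6) = (0, 0, 0, 10, 8, 8, 8)

v_11(7986/5) = 3, so a_0 = ... = a_2 = 0. Factor out: x = 11^3 · u with u = 6/5 a unit in ℤ_11. Expand u iteratively via a_{v+i} = u_i mod 11, u_{i+1} = (u_i − a_{v+i})/11:
  u_0 = 6/5;  a_3 = 10;  u_1 = (u_0 − 10)/11 = -4/5
  u_1 = -4/5;  a_4 = 8;  u_2 = (u_1 − 8)/11 = -4/5
  u_2 = -4/5;  a_5 = 8;  u_3 = (u_2 − 8)/11 = -4/5
  u_3 = -4/5;  a_6 = 8;  u_4 = (u_3 − 8)/11 = -4/5
Digits: (0, 0, 0, 10, 8, 8, 8).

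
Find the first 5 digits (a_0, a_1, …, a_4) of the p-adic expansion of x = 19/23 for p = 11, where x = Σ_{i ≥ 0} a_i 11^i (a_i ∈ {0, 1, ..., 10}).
(a_0, …, a_4) = (8, 7, 6, 8, 4)

v_11(19/23) = 0 (numerator and denominator both coprime to 11), so x ∈ ℤ_11^×. Compute digits iteratively via a_i = x_i mod 11, x_{i+1} = (x_i − a_i)/11, with x_0 = x:
  x_0 = 19/23;  a_0 = 8;  x_1 = (x_0 − 8)/11 = -15/23
  x_1 = -15/23;  a_1 = 7;  x_2 = (x_1 − 7)/11 = -16/23
  x_2 = -16/23;  a_2 = 6;  x_3 = (x_2 − 6)/11 = -14/23
  x_3 = -14/23;  a_3 = 8;  x_4 = (x_3 − 8)/11 = -18/23
  x_4 = -18/23;  a_4 = 4;  x_5 = (x_4 − 4)/11 = -10/23
Digits: (8, 7, 6, 8, 4).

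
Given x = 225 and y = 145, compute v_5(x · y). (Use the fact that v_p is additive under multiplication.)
v_5(32625) = 3

v_p(x) = 2 (factor: 225 = 5^2 · 9); v_p(y) = 1 (factor: 145 = 5^1 · 29). Additivity: v_p(xy) = v_p(x) + v_p(y) = 2 + 1 = 3. (Direct check: xy = 32625 = 5^3 · (261).)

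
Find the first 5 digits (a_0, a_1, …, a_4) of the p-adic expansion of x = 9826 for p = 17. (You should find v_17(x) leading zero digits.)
(a_0, …, a_4) = (0, 0, 0, 2, 0)

v_17(9826) = 3, so a_0 = ... = a_2 = 0. Factor out: x = 17^3 · u with u = 2 a unit in ℤ_17. Expand u iteratively via a_{v+i} = u_i mod 17, u_{i+1} = (u_i − a_{v+i})/17:
  u_0 = 2;  a_3 = 2;  u_1 = (u_0 − 2)/17 = 0
  u_1 = 0;  a_4 = 0;  u_2 = (u_1 − 0)/17 = 0
Digits: (0, 0, 0, 2, 0).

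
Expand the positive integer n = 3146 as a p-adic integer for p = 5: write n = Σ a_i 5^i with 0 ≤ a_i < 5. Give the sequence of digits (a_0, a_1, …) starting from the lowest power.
(a_0, a_1, …) = (1, 4, 0, 0, 0, 1)

Repeated division by 5 gives the digits low-to-high: 3146 = 1 + 4·5^1 + 1·5^5. Digit sequence: (1, 4, 0, 0, 0, 1).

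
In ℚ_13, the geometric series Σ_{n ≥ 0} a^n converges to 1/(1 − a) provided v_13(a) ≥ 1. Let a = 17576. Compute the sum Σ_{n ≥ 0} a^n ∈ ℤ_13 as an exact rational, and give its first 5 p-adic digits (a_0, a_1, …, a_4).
Σ a^n = 1/(1 − a) = -1/17575;  first 5 digits = (1, 0, 0, 8, 0)

v_13(a) = 3 ≥ 1, so the series converges in ℤ_13 to 1/(1 − a) = 1/(1 − 17576) = -1/17575. Expand this rational in ℤ_13: compute digits iteratively via d_i = x_i mod 13, x_{i+1} = (x_i − d_i)/13. The first 5 digits are (1, 0, 0, 8, 0).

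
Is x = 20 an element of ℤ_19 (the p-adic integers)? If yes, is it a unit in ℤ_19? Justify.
x ∈ ℤ_19^× (unit); v_19(x) = 0

ℤ_19 = {x ∈ ℚ_19 : v_19(x) ≥ 0} and ℤ_19^× = {x ∈ ℤ_19 : v_19(x) = 0}. Here v_19(20) = v_19(num) − v_19(den) = 0; compare against these criteria.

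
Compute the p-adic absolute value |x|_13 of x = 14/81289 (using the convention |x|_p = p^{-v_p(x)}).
|14/81289|_13 = 2197

Step 1 — compute v_13(x) by factoring powers of 13 out of the numerator and denominator: v_13(14/81289) = -3. Step 2 — apply |x|_p = p^{-v_p(x)} = 13^{3} = 2197.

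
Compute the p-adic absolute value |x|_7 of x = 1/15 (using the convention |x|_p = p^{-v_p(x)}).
|1/15|_7 = 1

Step 1 — compute v_7(x) by factoring powers of 7 out of the numerator and denominator: v_7(1/15) = 0. Step 2 — apply |x|_p = p^{-v_p(x)} = 7^{0} = 1.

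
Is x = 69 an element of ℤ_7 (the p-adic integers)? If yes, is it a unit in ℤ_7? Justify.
x ∈ ℤ_7^× (unit); v_7(x) = 0

ℤ_7 = {x ∈ ℚ_7 : v_7(x) ≥ 0} and ℤ_7^× = {x ∈ ℤ_7 : v_7(x) = 0}. Here v_7(69) = v_7(num) − v_7(den) = 0; compare against these criteria.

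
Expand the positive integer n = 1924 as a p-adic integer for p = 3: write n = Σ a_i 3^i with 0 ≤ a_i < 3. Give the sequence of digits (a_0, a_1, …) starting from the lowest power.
(a_0, a_1, …) = (1, 2, 0, 2, 2, 1, 2)

Repeated division by 3 gives the digits low-to-high: 1924 = 1 + 2·3^1 + 2·3^3 + 2·3^4 + 1·3^5 + 2·3^6. Digit sequence: (1, 2, 0, 2, 2, 1, 2).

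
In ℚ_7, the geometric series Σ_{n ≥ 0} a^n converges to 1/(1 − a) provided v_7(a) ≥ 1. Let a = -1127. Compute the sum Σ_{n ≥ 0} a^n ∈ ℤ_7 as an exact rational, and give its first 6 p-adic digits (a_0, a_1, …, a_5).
Σ a^n = 1/(1 − a) = 1/1128;  first 6 digits = (1, 0, 5, 3, 3, 5)

v_7(a) = 2 ≥ 1, so the series converges in ℤ_7 to 1/(1 − a) = 1/(1 − (-1127)) = 1/1128. Expand this rational in ℤ_7: compute digits iteratively via d_i = x_i mod 7, x_{i+1} = (x_i − d_i)/7. The first 6 digits are (1, 0, 5, 3, 3, 5).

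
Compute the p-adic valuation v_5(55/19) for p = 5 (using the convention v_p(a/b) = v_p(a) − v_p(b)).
v_5(55/19) = 1

Factor powers of 5 from the numerator and denominator of the reduced fraction: 55 = 5^1 · 11 and 19 = 5^0 · 19. Apply v_p(a/b) = v_p(a) − v_p(b): v_5(55/19) = 1 − 0 = 1.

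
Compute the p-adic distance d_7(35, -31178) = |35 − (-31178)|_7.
d_7(35, -31178) = 1/2401

Step 1 — x − y = 35 − (-31178) = 31213. Step 2 — v_7(31213) = 4 (factor: 31213 = (7^4 · 13); the sign does not affect v_p). Step 3 — |x − y|_7 = 7^{-4} = 1/2401.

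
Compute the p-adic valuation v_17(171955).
v_17(171955) = 3

v_17(n) is the largest exponent k such that 17^k divides n. Factor out: 171955 = 17^3 · 35. (Sign doesn't affect v_p.) So v_17(171955) = 3.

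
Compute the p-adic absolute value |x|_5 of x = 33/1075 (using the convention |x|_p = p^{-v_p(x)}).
|33/1075|_5 = 25

Step 1 — compute v_5(x) by factoring powers of 5 out of the numerator and denominator: v_5(33/1075) = -2. Step 2 — apply |x|_p = p^{-v_p(x)} = 5^{2} = 25.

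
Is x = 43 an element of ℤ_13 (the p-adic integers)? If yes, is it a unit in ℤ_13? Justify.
x ∈ ℤ_13^× (unit); v_13(x) = 0

ℤ_13 = {x ∈ ℚ_13 : v_13(x) ≥ 0} and ℤ_13^× = {x ∈ ℤ_13 : v_13(x) = 0}. Here v_13(43) = v_13(num) − v_13(den) = 0; compare against these criteria.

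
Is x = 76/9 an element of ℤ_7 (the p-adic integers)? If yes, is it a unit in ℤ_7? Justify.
x ∈ ℤ_7^× (unit); v_7(x) = 0

ℤ_7 = {x ∈ ℚ_7 : v_7(x) ≥ 0} and ℤ_7^× = {x ∈ ℤ_7 : v_7(x) = 0}. Here v_7(76/9) = v_7(num) − v_7(den) = 0; compare against these criteria.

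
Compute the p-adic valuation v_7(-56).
v_7(-56) = 1

v_7(n) is the largest exponent k such that 7^k divides n. Factor out: -56 = -7^1 · 8. (Sign doesn't affect v_p.) So v_7(-56) = 1.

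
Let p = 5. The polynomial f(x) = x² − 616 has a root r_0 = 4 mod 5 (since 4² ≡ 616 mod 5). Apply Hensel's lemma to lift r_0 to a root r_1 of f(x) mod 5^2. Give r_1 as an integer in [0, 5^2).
r_1 = 4 (mod 25)

Hensel's recurrence: r_{i+1} = r_i − f(r_i)·(f′(r_i))^{-1} mod 5^{i+2}, with f′(x) = 2x. Iterate:
  r_0 = 4 (mod 5)
  r_1 = 4 (mod 25)
Final: r_1 = 4, and one checks f(r_1) ≡ 0 mod 5^2.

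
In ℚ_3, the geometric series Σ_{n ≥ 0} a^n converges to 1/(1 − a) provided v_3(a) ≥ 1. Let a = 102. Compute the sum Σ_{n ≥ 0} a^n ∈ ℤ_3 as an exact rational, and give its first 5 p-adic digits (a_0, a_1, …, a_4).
Σ a^n = 1/(1 − a) = -1/101;  first 5 digits = (1, 1, 0, 0, 2)

v_3(a) = 1 ≥ 1, so the series converges in ℤ_3 to 1/(1 − a) = 1/(1 − 102) = -1/101. Expand this rational in ℤ_3: compute digits iteratively via d_i = x_i mod 3, x_{i+1} = (x_i − d_i)/3. The first 5 digits are (1, 1, 0, 0, 2).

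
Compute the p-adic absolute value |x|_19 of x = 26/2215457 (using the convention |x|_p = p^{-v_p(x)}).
|26/2215457|_19 = 130321

Step 1 — compute v_19(x) by factoring powers of 19 out of the numerator and denominator: v_19(26/2215457) = -4. Step 2 — apply |x|_p = p^{-v_p(x)} = 19^{4} = 130321.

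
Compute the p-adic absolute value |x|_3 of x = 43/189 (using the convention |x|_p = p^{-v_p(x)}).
|43/189|_3 = 27

Step 1 — compute v_3(x) by factoring powers of 3 out of the numerator and denominator: v_3(43/189) = -3. Step 2 — apply |x|_p = p^{-v_p(x)} = 3^{3} = 27.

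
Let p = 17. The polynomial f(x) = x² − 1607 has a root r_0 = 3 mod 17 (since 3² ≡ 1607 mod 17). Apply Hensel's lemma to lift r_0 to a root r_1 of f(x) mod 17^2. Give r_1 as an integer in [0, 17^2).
r_1 = 173 (mod 289)

Hensel's recurrence: r_{i+1} = r_i − f(r_i)·(f′(r_i))^{-1} mod 17^{i+2}, with f′(x) = 2x. Iterate:
  r_0 = 3 (mod 17)
  r_1 = 173 (mod 289)
Final: r_1 = 173, and one checks f(r_1) ≡ 0 mod 17^2.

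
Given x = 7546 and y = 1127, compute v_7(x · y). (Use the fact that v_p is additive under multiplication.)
v_7(8504342) = 5

v_p(x) = 3 (factor: 7546 = 7^3 · 22); v_p(y) = 2 (factor: 1127 = 7^2 · 23). Additivity: v_p(xy) = v_p(x) + v_p(y) = 3 + 2 = 5. (Direct check: xy = 8504342 = 7^5 · (506).)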